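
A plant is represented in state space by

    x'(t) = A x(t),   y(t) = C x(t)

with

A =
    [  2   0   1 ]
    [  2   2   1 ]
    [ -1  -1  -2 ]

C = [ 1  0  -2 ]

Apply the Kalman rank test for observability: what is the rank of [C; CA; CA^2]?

3

CA = [[4, 2, 5]]
CA^2 = [[7, -1, -4]]
Observability matrix O = [C; CA; CA^2] = [[1, 0, -2], [4, 2, 5], [7, -1, -4]]
det(O) = 1·(2·(-4) - 5·(-1)) - 0·(4·(-4) - 5·7) + (-2)·(4·(-1) - 2·7) = 1·(-3) - 0·(-51) + (-2)·(-18) = 33 ≠ 0, so rank(O) = 3.
rank(O) = 3 = n, so the pair (A, C) is completely observable.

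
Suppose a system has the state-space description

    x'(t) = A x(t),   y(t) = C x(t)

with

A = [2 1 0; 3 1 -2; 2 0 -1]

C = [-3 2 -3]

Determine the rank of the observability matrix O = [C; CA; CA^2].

3

CA = [[-6, -1, -1]]
CA^2 = [[-17, -7, 3]]
Observability matrix O = [C; CA; CA^2] = [[-3, 2, -3], [-6, -1, -1], [-17, -7, 3]]
det(O) = (-3)·((-1)·3 - (-1)·(-7)) - 2·((-6)·3 - (-1)·(-17)) + (-3)·((-6)·(-7) - (-1)·(-17)) = (-3)·(-10) - 2·(-35) + (-3)·25 = 25 ≠ 0, so rank(O) = 3.
rank(O) = 3 = n, so the pair (A, C) is completely observable.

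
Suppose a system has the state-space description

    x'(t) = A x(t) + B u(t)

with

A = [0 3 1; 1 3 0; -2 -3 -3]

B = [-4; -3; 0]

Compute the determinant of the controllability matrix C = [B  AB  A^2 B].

-1992

AB = [[-9], [-13], [17]]
A^2B = [[-22], [-48], [6]]
Controllability matrix C = [B  AB  A^2B] = [[-4, -9, -22], [-3, -13, -48], [0, 17, 6]]
Expanding along the first row, det(C) = (-4)·((-13)·6 - (-48)·17) - (-9)·((-3)·6 - (-48)·0) + (-22)·((-3)·17 - (-13)·0) = (-4)·738 - (-9)·(-18) + (-22)·(-51) = -1992
Since det(C) ≠ 0, rank(C) = 3 and the system is completely controllable.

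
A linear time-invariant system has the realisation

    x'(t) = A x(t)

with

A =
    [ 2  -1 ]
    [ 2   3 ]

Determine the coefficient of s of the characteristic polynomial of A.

For a 2×2 matrix, det(sI - A) = s^2 - (tr A)s + det A.
tr A = 5, det A = 8.
So p(s) = s^2 - 5s + 8.
The coefficient of s is -5.

-5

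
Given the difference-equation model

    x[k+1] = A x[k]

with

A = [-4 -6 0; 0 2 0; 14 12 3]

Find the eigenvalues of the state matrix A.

-4, 2, 3

det(zI - A) = z^3 - (tr A)z^2 + (M11 + M22 + M33)z - det A, where Mii is the 2×2 principal minor of A obtained by deleting row i and column i.
tr A = (-4) + 2 + 3 = 1; M11 = 2·3 - 0·12 = 6 - 0 = 6; M22 = (-4)·3 - 0·14 = -12 - 0 = -12; M33 = (-4)·2 - (-6)·0 = -8 - 0 = -8; sum of minors = -14.
det A = (-4)·(2·3 - 0·12) - (-6)·(0·3 - 0·14) + 0·(0·12 - 2·14) = (-4)·6 - (-6)·0 + 0·(-28) = -24.
So p(z) = det(zI - A) = z^3 - z^2 - 14z + 24.
Rational-root test: any integer root divides 24. Testing small divisors, z = 2 works: p(2) = 8 + (-4) + (-28) + 24 = 0, so (z - 2) is a factor.
Dividing, p(z) = (z - 2)(z^2 + z - 12).
Factor z^2 + z - 12: two numbers with sum -1 and product -12 are 3 and -4, so z^2 + z - 12 = (z - 3)(z + 4).
Hence p(z) = (z - 3) (z - 2) (z + 4), with roots -4, 2, 3.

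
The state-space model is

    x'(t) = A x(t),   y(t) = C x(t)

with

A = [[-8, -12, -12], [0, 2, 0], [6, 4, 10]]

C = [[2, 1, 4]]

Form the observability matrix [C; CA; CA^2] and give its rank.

2

CA = [[8, -6, 16]]
CA^2 = [[32, -44, 64]]
Observability matrix O = [C; CA; CA^2] = [[2, 1, 4], [8, -6, 16], [32, -44, 64]]
The columns c1, c2, c3 of O are linearly dependent: -2·c1 + c3 = 0 (check each entry), so rank(O) ≤ 2.
The 2×2 minor from rows 1, 2, columns 1, 2 is 2·(-6) - 1·8 = -12 - 8 = -20 ≠ 0, so rank(O) = 2.
rank(O) = 2 < n = 3, so the pair (A, C) is not completely observable.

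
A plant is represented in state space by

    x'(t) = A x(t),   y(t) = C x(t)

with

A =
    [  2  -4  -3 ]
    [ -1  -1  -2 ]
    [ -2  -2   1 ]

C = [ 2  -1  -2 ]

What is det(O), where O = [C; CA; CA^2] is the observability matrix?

CA = [[9, -3, -6]]
CA^2 = [[33, -21, -27]]
Observability matrix O = [C; CA; CA^2] = [[2, -1, -2], [9, -3, -6], [33, -21, -27]]
Expanding along the first row, det(O) = 2·((-3)·(-27) - (-6)·(-21)) - (-1)·(9·(-27) - (-6)·33) + (-2)·(9·(-21) - (-3)·33) = 2·(-45) - (-1)·(-45) + (-2)·(-90) = 45
Since det(O) ≠ 0, rank(O) = 3 and the system is completely observable.

45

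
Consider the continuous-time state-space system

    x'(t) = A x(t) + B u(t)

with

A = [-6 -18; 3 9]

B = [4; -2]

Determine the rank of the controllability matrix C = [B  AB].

AB = [[12], [-6]]
Controllability matrix C = [B  AB] = [[4, 12], [-2, -6]]
Every column of C is a scalar multiple of column 1 = [4, -2] (multipliers 1, 3), so the columns span a one-dimensional space.
C ≠ 0, hence rank(C) = 1.
rank(C) = 1 < n = 2, so the pair (A, B) is not completely controllable.

1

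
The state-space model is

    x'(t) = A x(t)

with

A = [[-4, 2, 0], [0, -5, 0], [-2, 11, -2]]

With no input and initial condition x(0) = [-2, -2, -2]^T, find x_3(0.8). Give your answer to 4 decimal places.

det(sI - A) = s^3 - (tr A)s^2 + (M11 + M22 + M33)s - det A, where Mii is the 2×2 principal minor of A obtained by deleting row i and column i.
tr A = (-4) + (-5) + (-2) = -11; M11 = (-5)·(-2) - 0·11 = 10 - 0 = 10; M22 = (-4)·(-2) - 0·(-2) = 8 - 0 = 8; M33 = (-4)·(-5) - 2·0 = 20 - 0 = 20; sum of minors = 38.
det A = (-4)·((-5)·(-2) - 0·11) - 2·(0·(-2) - 0·(-2)) + 0·(0·11 - (-5)·(-2)) = (-4)·10 - 2·0 + 0·(-10) = -40.
So p(s) = det(sI - A) = s^3 + 11s^2 + 38s + 40.
Rational-root test: any integer root divides 40. Testing small divisors, s = -2 works: p(-2) = -8 + 44 + (-76) + 40 = 0, so (s + 2) is a factor.
Dividing, p(s) = (s + 2)(s^2 + 9s + 20).
Factor s^2 + 9s + 20: two numbers with sum -9 and product 20 are -4 and -5, so s^2 + 9s + 20 = (s + 4)(s + 5).
Hence p(s) = (s + 2) (s + 4) (s + 5), with roots -5, -4, -2.
The eigenvalues -5, -4, -2 are distinct and real, so A is diagonalisable and x(t) = e^{At} x(0) = V diag(e^{λ_i t}) V^{-1} x(0), where the columns of V are the eigenvectors.
λ = -5: A - (-5)I = [[1, 2, 0], [0, 0, 0], [-2, 11, 3]]. v must be orthogonal to every row; (row 1) × (row 3) = [6, -3, 15], so take v_1 = [-2, 1, -5]^T.
λ = -4: A - (-4)I = [[0, 2, 0], [0, -1, 0], [-2, 11, 2]]. v must be orthogonal to every row; (row 1) × (row 3) = [4, 0, 4], so take v_2 = [1, 0, 1]^T.
λ = -2: A - (-2)I = [[-2, 2, 0], [0, -3, 0], [-2, 11, 0]]. v must be orthogonal to every row; (row 1) × (row 2) = [0, 0, 6], so take v_3 = [0, 0, 1]^T.
V = [v_1 v_2 v_3] = [[-2, 1, 0], [1, 0, 0], [-5, 1, 1]] has det V = -1, so V^{-1} = adj(V)/det V = [[0, 1, 0], [1, 2, 0], [-1, 3, 1]].
Modal coordinates z(0) = V^{-1} x(0): 0·(-2) + 1·(-2) + 0·(-2) = -2; 1·(-2) + 2·(-2) + 0·(-2) = -6; (-1)·(-2) + 3·(-2) + 1·(-2) = -6; so z(0) = [-2, -6, -6]^T.
x_3(t) = Σ_i (v_i)_3 · z_i(0) · e^{λ_i t} (row 3 of V times the modal terms).
x_3(0.8) = (-5)·(-2)·e^{-5·0.8} + 1·(-6)·e^{-4·0.8} + 1·(-6)·e^{-2·0.8} = 10·0.018316 + (-6)·0.040762 + (-6)·0.201897 = -1.2728.

-1.2728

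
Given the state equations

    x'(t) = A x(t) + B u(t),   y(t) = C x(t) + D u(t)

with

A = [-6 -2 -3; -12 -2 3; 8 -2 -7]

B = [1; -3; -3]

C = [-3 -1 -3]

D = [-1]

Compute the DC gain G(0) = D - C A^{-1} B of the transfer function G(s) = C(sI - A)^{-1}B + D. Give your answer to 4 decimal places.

-3.5000

G(0) = C(-A)^{-1}B + D = -C A^{-1} B + D.
det A = -120, so A^{-1} = (1/-120)·adj(A) = [[-1/6, 1/15, 1/10], [1/2, -11/20, -9/20], [-1/3, 7/30, 1/10]]
A^{-1} B = [-2/3, 7/2, -4/3]^T
C A^{-1} B = 5/2
G(0) = D - C A^{-1} B = -1 - (5/2) = -7/2 ≈ -3.5000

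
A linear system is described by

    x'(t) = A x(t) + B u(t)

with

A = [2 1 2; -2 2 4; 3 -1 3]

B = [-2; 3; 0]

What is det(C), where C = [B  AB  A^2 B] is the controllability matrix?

AB = [[-1], [10], [-9]]
A^2B = [[-10], [-14], [-40]]
Controllability matrix C = [B  AB  A^2B] = [[-2, -1, -10], [3, 10, -14], [0, -9, -40]]
Expanding along the first row, det(C) = (-2)·(10·(-40) - (-14)·(-9)) - (-1)·(3·(-40) - (-14)·0) + (-10)·(3·(-9) - 10·0) = (-2)·(-526) - (-1)·(-120) + (-10)·(-27) = 1202
Since det(C) ≠ 0, rank(C) = 3 and the system is completely controllable.

1202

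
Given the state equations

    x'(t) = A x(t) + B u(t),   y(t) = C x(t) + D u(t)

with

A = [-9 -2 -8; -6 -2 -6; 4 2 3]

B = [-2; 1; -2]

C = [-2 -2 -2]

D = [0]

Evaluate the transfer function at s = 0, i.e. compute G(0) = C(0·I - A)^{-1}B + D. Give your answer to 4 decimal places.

-4.2000

G(0) = C(-A)^{-1}B + D = -C A^{-1} B + D.
det A = -10, so A^{-1} = (1/-10)·adj(A) = [[-3/5, 1, 2/5], [3/5, -1/2, 3/5], [2/5, -1, -3/5]]
A^{-1} B = [7/5, -29/10, -3/5]^T
C A^{-1} B = 21/5
G(0) = D - C A^{-1} B = 0 - (21/5) = -21/5 ≈ -4.2000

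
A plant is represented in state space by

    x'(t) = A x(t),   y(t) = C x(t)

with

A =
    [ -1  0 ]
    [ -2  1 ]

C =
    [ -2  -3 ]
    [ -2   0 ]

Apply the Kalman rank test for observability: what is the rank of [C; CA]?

CA = [[8, -3], [2, 0]]
Observability matrix O = [C; CA] = [[-2, -3], [-2, 0], [8, -3], [2, 0]]
Take the 2×2 submatrix of O formed by rows 1, 2: [[-2, -3], [-2, 0]]. Its determinant is (-2)·0 - (-3)·(-2) = 0 - 6 = -6 ≠ 0.
So rank(O) ≥ 2; since O has 2 columns, rank(O) = 2.
rank(O) = 2 = n, so the pair (A, C) is completely observable.

2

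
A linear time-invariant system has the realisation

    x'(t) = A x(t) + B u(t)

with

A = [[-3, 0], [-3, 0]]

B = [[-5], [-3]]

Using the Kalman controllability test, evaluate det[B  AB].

AB = [[15], [15]]
Controllability matrix C = [B  AB] = [[-5, 15], [-3, 15]]
det(C) = (-5)·15 - 15·(-3) = -75 - (-45) = -30
Since det(C) ≠ 0, rank(C) = 2 and the system is completely controllable.

-30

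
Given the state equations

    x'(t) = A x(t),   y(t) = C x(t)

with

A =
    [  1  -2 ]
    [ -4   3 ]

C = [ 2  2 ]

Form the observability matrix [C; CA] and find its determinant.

16

CA = [[-6, 2]]
Observability matrix O = [C; CA] = [[2, 2], [-6, 2]]
det(O) = 2·2 - 2·(-6) = 4 - (-12) = 16
Since det(O) ≠ 0, rank(O) = 2 and the system is completely observable.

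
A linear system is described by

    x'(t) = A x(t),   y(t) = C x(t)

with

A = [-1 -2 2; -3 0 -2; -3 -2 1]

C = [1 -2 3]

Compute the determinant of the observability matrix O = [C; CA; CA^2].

CA = [[-4, -8, 9]]
CA^2 = [[1, -10, 17]]
Observability matrix O = [C; CA; CA^2] = [[1, -2, 3], [-4, -8, 9], [1, -10, 17]]
Expanding along the first row, det(O) = 1·((-8)·17 - 9·(-10)) - (-2)·((-4)·17 - 9·1) + 3·((-4)·(-10) - (-8)·1) = 1·(-46) - (-2)·(-77) + 3·48 = -56
Since det(O) ≠ 0, rank(O) = 3 and the system is completely observable.

-56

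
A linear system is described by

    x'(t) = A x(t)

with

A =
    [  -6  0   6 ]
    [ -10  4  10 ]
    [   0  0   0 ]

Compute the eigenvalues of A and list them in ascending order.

-6, 0, 4

det(sI - A) = s^3 - (tr A)s^2 + (M11 + M22 + M33)s - det A, where Mii is the 2×2 principal minor of A obtained by deleting row i and column i.
tr A = (-6) + 4 + 0 = -2; M11 = 4·0 - 10·0 = 0 - 0 = 0; M22 = (-6)·0 - 6·0 = 0 - 0 = 0; M33 = (-6)·4 - 0·(-10) = -24 - 0 = -24; sum of minors = -24.
det A = (-6)·(4·0 - 10·0) - 0·((-10)·0 - 10·0) + 6·((-10)·0 - 4·0) = (-6)·0 - 0·0 + 6·0 = 0.
So p(s) = det(sI - A) = s^3 + 2s^2 - 24s.
The constant term is 0, so p(s) = s(s^2 + 2s - 24).
Factor s^2 + 2s - 24: two numbers with sum -2 and product -24 are 4 and -6, so s^2 + 2s - 24 = (s - 4)(s + 6).
Hence p(s) = s (s - 4) (s + 6), with roots -6, 0, 4.
At least one eigenvalue has non-negative real part, so the system is not asymptotically stable.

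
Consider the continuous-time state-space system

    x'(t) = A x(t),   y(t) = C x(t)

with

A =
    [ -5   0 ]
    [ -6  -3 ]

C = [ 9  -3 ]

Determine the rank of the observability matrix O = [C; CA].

1

CA = [[-27, 9]]
Observability matrix O = [C; CA] = [[9, -3], [-27, 9]]
Every row of O is a scalar multiple of row 1 = [9, -3] (multipliers 1, -3), so the rows span a one-dimensional space.
O ≠ 0, hence rank(O) = 1.
rank(O) = 1 < n = 2, so the pair (A, C) is not completely observable.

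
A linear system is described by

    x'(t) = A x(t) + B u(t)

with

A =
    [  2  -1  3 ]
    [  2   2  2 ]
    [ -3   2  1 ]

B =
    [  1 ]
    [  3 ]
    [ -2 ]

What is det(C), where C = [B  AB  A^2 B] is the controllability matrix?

533

AB = [[-7], [4], [1]]
A^2B = [[-15], [-4], [30]]
Controllability matrix C = [B  AB  A^2B] = [[1, -7, -15], [3, 4, -4], [-2, 1, 30]]
Expanding along the first row, det(C) = 1·(4·30 - (-4)·1) - (-7)·(3·30 - (-4)·(-2)) + (-15)·(3·1 - 4·(-2)) = 1·124 - (-7)·82 + (-15)·11 = 533
Since det(C) ≠ 0, rank(C) = 3 and the system is completely controllable.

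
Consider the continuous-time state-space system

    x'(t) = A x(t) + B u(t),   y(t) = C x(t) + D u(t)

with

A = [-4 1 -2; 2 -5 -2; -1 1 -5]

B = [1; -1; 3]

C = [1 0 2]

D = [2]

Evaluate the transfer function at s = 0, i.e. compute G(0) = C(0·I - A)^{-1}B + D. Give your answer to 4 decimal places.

2.9333

G(0) = C(-A)^{-1}B + D = -C A^{-1} B + D.
det A = -90, so A^{-1} = (1/-90)·adj(A) = [[-3/10, -1/30, 2/15], [-2/15, -1/5, 2/15], [1/30, -1/30, -1/5]]
A^{-1} B = [2/15, 7/15, -8/15]^T
C A^{-1} B = -14/15
G(0) = D - C A^{-1} B = 2 - (-14/15) = 44/15 ≈ 2.9333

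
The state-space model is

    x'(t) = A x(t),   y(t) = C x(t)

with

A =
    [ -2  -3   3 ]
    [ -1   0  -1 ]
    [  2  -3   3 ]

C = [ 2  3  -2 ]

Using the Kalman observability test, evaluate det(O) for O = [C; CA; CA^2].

CA = [[-11, 0, -3]]
CA^2 = [[16, 42, -42]]
Observability matrix O = [C; CA; CA^2] = [[2, 3, -2], [-11, 0, -3], [16, 42, -42]]
Expanding along the first row, det(O) = 2·(0·(-42) - (-3)·42) - 3·((-11)·(-42) - (-3)·16) + (-2)·((-11)·42 - 0·16) = 2·126 - 3·510 + (-2)·(-462) = -354
Since det(O) ≠ 0, rank(O) = 3 and the system is completely observable.

-354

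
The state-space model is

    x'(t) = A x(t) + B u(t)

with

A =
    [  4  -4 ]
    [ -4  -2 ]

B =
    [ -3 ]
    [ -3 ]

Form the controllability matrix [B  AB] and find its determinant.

-54

AB = [[0], [18]]
Controllability matrix C = [B  AB] = [[-3, 0], [-3, 18]]
det(C) = (-3)·18 - 0·(-3) = -54 - 0 = -54
Since det(C) ≠ 0, rank(C) = 2 and the system is completely controllable.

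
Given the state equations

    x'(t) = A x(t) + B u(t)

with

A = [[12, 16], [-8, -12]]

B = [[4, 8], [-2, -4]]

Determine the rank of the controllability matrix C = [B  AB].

AB = [[16, 32], [-8, -16]]
Controllability matrix C = [B  AB] = [[4, 8, 16, 32], [-2, -4, -8, -16]]
Every column of C is a scalar multiple of column 1 = [4, -2] (multipliers 1, 2, 4, 8), so the columns span a one-dimensional space.
C ≠ 0, hence rank(C) = 1.
rank(C) = 1 < n = 2, so the pair (A, B) is not completely controllable.

1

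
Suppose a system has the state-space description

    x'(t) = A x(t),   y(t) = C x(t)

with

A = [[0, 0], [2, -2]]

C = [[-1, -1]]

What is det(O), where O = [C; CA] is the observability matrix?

-4

CA = [[-2, 2]]
Observability matrix O = [C; CA] = [[-1, -1], [-2, 2]]
det(O) = (-1)·2 - (-1)·(-2) = -2 - 2 = -4
Since det(O) ≠ 0, rank(O) = 2 and the system is completely observable.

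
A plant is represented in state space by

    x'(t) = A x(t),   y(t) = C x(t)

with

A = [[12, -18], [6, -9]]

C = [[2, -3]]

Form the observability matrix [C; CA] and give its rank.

1

CA = [[6, -9]]
Observability matrix O = [C; CA] = [[2, -3], [6, -9]]
Every row of O is a scalar multiple of row 1 = [2, -3] (multipliers 1, 3), so the rows span a one-dimensional space.
O ≠ 0, hence rank(O) = 1.
rank(O) = 1 < n = 2, so the pair (A, C) is not completely observable.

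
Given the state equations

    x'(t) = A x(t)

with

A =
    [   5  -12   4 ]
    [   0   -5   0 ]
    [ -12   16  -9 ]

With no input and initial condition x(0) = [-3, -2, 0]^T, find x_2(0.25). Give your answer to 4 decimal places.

-0.5730

det(sI - A) = s^3 - (tr A)s^2 + (M11 + M22 + M33)s - det A, where Mii is the 2×2 principal minor of A obtained by deleting row i and column i.
tr A = 5 + (-5) + (-9) = -9; M11 = (-5)·(-9) - 0·16 = 45 - 0 = 45; M22 = 5·(-9) - 4·(-12) = -45 - (-48) = 3; M33 = 5·(-5) - (-12)·0 = -25 - 0 = -25; sum of minors = 23.
det A = 5·((-5)·(-9) - 0·16) - (-12)·(0·(-9) - 0·(-12)) + 4·(0·16 - (-5)·(-12)) = 5·45 - (-12)·0 + 4·(-60) = -15.
So p(s) = det(sI - A) = s^3 + 9s^2 + 23s + 15.
Rational-root test: any integer root divides 15. Testing small divisors, s = -1 works: p(-1) = -1 + 9 + (-23) + 15 = 0, so (s + 1) is a factor.
Dividing, p(s) = (s + 1)(s^2 + 8s + 15).
Factor s^2 + 8s + 15: two numbers with sum -8 and product 15 are -3 and -5, so s^2 + 8s + 15 = (s + 3)(s + 5).
Hence p(s) = (s + 1) (s + 3) (s + 5), with roots -5, -3, -1.
The eigenvalues -5, -3, -1 are distinct and real, so A is diagonalisable and x(t) = e^{At} x(0) = V diag(e^{λ_i t}) V^{-1} x(0), where the columns of V are the eigenvectors.
λ = -5: A - (-5)I = [[10, -12, 4], [0, 0, 0], [-12, 16, -4]]. v must be orthogonal to every row; (row 1) × (row 3) = [-16, -8, 16], so take v_1 = [2, 1, -2]^T.
λ = -3: A - (-3)I = [[8, -12, 4], [0, -2, 0], [-12, 16, -6]]. v must be orthogonal to every row; (row 1) × (row 2) = [8, 0, -16], so take v_2 = [-1, 0, 2]^T.
λ = -1: A - (-1)I = [[6, -12, 4], [0, -4, 0], [-12, 16, -8]]. v must be orthogonal to every row; (row 1) × (row 2) = [16, 0, -24], so take v_3 = [-2, 0, 3]^T.
V = [v_1 v_2 v_3] = [[2, -1, -2], [1, 0, 0], [-2, 2, 3]] has det V = -1, so V^{-1} = adj(V)/det V = [[0, 1, 0], [3, -2, 2], [-2, 2, -1]].
Modal coordinates z(0) = V^{-1} x(0): 0·(-3) + 1·(-2) + 0·0 = -2; 3·(-3) + (-2)·(-2) + 2·0 = -5; (-2)·(-3) + 2·(-2) + (-1)·0 = 2; so z(0) = [-2, -5, 2]^T.
x_2(t) = Σ_i (v_i)_2 · z_i(0) · e^{λ_i t} (row 2 of V times the modal terms).
x_2(0.25) = 1·(-2)·e^{-5·0.25} + 0·(-5)·e^{-3·0.25} + 0·2·e^{-1·0.25} = (-2)·0.286505 + 0·0.472367 + 0·0.778801 = -0.5730.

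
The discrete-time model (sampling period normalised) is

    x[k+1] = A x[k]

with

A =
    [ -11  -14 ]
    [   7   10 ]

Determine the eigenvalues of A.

-4, 3

det(zI - A) = z^2 - (tr A)z + det A, with tr A = (-11) + 10 = -1 and det A = (-11)·10 - (-14)·7 = -110 - (-98) = -12.
So p(z) = det(zI - A) = z^2 + z - 12.
Factor z^2 + z - 12: two numbers with sum -1 and product -12 are 3 and -4, so z^2 + z - 12 = (z - 3)(z + 4).
Hence p(z) = (z - 3) (z + 4), with roots -4, 3.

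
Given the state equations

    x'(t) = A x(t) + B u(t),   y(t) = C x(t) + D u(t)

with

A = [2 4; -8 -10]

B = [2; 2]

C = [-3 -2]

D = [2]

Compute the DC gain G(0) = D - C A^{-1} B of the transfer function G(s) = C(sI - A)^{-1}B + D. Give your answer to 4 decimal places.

G(0) = C(-A)^{-1}B + D = -C A^{-1} B + D.
det A = 12, so A^{-1} = (1/12)·adj(A) = [[-5/6, -1/3], [2/3, 1/6]]
A^{-1} B = [-7/3, 5/3]^T
C A^{-1} B = 11/3
G(0) = D - C A^{-1} B = 2 - (11/3) = -5/3 ≈ -1.6667

-1.6667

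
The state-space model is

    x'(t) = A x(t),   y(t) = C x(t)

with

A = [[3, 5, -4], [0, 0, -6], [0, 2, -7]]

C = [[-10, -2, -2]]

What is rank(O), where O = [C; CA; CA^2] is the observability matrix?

2

CA = [[-30, -54, 66]]
CA^2 = [[-90, -18, -18]]
Observability matrix O = [C; CA; CA^2] = [[-10, -2, -2], [-30, -54, 66], [-90, -18, -18]]
The columns c1, c2, c3 of O are linearly dependent: -c1 + 3·c2 + 2·c3 = 0 (check each entry), so rank(O) ≤ 2.
The 2×2 minor from rows 1, 2, columns 1, 2 is (-10)·(-54) - (-2)·(-30) = 540 - 60 = 480 ≠ 0, so rank(O) = 2.
rank(O) = 2 < n = 3, so the pair (A, C) is not completely observable.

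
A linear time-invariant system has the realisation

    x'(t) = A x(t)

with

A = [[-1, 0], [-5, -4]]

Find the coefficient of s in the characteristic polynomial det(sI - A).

For a 2×2 matrix, det(sI - A) = s^2 - (tr A)s + det A.
tr A = -5, det A = 4.
So p(s) = s^2 + 5s + 4.
The coefficient of s is 5.

5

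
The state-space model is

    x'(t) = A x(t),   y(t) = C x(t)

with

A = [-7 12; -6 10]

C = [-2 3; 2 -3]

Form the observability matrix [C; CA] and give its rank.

CA = [[-4, 6], [4, -6]]
Observability matrix O = [C; CA] = [[-2, 3], [2, -3], [-4, 6], [4, -6]]
Every row of O is a scalar multiple of row 1 = [-2, 3] (multipliers 1, -1, 2, -2), so the rows span a one-dimensional space.
O ≠ 0, hence rank(O) = 1.
rank(O) = 1 < n = 2, so the pair (A, C) is not completely observable.

1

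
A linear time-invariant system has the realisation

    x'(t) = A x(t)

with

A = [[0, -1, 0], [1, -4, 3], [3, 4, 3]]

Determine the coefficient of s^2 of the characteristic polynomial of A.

1

Expand det(sI - A) for the 3×3 matrix.
p(s) = s^3 + s^2 - 23s + 6.
(Check: constant term = det(-A) = (-1)^3 det A = 6; coefficient of s^2 = -tr A = 1.)
The coefficient of s^2 is 1.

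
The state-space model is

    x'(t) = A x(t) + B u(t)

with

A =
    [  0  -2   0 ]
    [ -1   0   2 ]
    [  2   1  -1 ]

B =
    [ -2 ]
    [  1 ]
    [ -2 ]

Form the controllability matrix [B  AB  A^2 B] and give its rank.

3

AB = [[-2], [-2], [-1]]
A^2B = [[4], [0], [-5]]
Controllability matrix C = [B  AB  A^2B] = [[-2, -2, 4], [1, -2, 0], [-2, -1, -5]]
det(C) = (-2)·((-2)·(-5) - 0·(-1)) - (-2)·(1·(-5) - 0·(-2)) + 4·(1·(-1) - (-2)·(-2)) = (-2)·10 - (-2)·(-5) + 4·(-5) = -50 ≠ 0, so rank(C) = 3.
rank(C) = 3 = n, so the pair (A, B) is completely controllable.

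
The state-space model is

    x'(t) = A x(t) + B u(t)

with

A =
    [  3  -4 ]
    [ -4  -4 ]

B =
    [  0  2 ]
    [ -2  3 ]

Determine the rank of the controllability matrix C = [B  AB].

2

AB = [[8, -6], [8, -20]]
Controllability matrix C = [B  AB] = [[0, 2, 8, -6], [-2, 3, 8, -20]]
Take the 2×2 submatrix of C formed by columns 1, 2: [[0, 2], [-2, 3]]. Its determinant is 0·3 - 2·(-2) = 0 - (-4) = 4 ≠ 0.
So rank(C) ≥ 2; since C has 2 rows, rank(C) = 2.
rank(C) = 2 = n, so the pair (A, B) is completely controllable.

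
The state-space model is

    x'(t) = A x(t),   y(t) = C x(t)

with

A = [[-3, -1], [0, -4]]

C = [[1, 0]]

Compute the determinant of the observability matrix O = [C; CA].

CA = [[-3, -1]]
Observability matrix O = [C; CA] = [[1, 0], [-3, -1]]
det(O) = 1·(-1) - 0·(-3) = -1 - 0 = -1
Since det(O) ≠ 0, rank(O) = 2 and the system is completely observable.

-1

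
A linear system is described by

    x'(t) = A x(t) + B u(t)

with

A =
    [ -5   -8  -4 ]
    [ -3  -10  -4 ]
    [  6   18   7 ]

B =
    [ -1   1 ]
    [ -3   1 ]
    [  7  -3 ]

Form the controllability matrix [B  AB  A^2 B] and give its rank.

2

AB = [[1, -1], [5, -1], [-11, 3]]
A^2B = [[-1, 1], [-9, 1], [19, -3]]
Controllability matrix C = [B  AB  A^2B] = [[-1, 1, 1, -1, -1, 1], [-3, 1, 5, -1, -9, 1], [7, -3, -11, 3, 19, -3]]
The rows r1, r2, r3 of C are linearly dependent: r1 + 2·r2 + r3 = 0 (check each entry), so rank(C) ≤ 2.
The 2×2 minor from rows 1, 2, columns 1, 2 is (-1)·1 - 1·(-3) = -1 - (-3) = 2 ≠ 0, so rank(C) = 2.
rank(C) = 2 < n = 3, so the pair (A, B) is not completely controllable.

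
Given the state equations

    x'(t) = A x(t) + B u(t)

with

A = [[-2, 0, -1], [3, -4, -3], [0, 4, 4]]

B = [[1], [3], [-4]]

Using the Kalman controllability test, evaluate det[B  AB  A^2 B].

-12

AB = [[2], [3], [-4]]
A^2B = [[0], [6], [-4]]
Controllability matrix C = [B  AB  A^2B] = [[1, 2, 0], [3, 3, 6], [-4, -4, -4]]
Expanding along the first row, det(C) = 1·(3·(-4) - 6·(-4)) - 2·(3·(-4) - 6·(-4)) + 0·(3·(-4) - 3·(-4)) = 1·12 - 2·12 + 0·0 = -12
Since det(C) ≠ 0, rank(C) = 3 and the system is completely controllable.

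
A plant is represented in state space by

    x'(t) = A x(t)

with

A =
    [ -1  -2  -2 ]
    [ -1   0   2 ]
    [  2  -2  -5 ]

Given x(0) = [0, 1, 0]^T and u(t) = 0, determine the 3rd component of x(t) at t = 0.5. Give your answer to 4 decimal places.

det(sI - A) = s^3 - (tr A)s^2 + (M11 + M22 + M33)s - det A, where Mii is the 2×2 principal minor of A obtained by deleting row i and column i.
tr A = (-1) + 0 + (-5) = -6; M11 = 0·(-5) - 2·(-2) = 0 - (-4) = 4; M22 = (-1)·(-5) - (-2)·2 = 5 - (-4) = 9; M33 = (-1)·0 - (-2)·(-1) = 0 - 2 = -2; sum of minors = 11.
det A = (-1)·(0·(-5) - 2·(-2)) - (-2)·((-1)·(-5) - 2·2) + (-2)·((-1)·(-2) - 0·2) = (-1)·4 - (-2)·1 + (-2)·2 = -6.
So p(s) = det(sI - A) = s^3 + 6s^2 + 11s + 6.
Rational-root test: any integer root divides 6. Testing small divisors, s = -1 works: p(-1) = -1 + 6 + (-11) + 6 = 0, so (s + 1) is a factor.
Dividing, p(s) = (s + 1)(s^2 + 5s + 6).
Factor s^2 + 5s + 6: two numbers with sum -5 and product 6 are -2 and -3, so s^2 + 5s + 6 = (s + 2)(s + 3).
Hence p(s) = (s + 1) (s + 2) (s + 3), with roots -3, -2, -1.
The eigenvalues -3, -2, -1 are distinct and real, so A is diagonalisable and x(t) = e^{At} x(0) = V diag(e^{λ_i t}) V^{-1} x(0), where the columns of V are the eigenvectors.
λ = -3: A - (-3)I = [[2, -2, -2], [-1, 3, 2], [2, -2, -2]]. v must be orthogonal to every row; (row 1) × (row 2) = [2, -2, 4], so take v_1 = [-1, 1, -2]^T.
λ = -2: A - (-2)I = [[1, -2, -2], [-1, 2, 2], [2, -2, -3]]. v must be orthogonal to every row; (row 1) × (row 3) = [2, -1, 2], so take v_2 = [2, -1, 2]^T.
λ = -1: A - (-1)I = [[0, -2, -2], [-1, 1, 2], [2, -2, -4]]. v must be orthogonal to every row; (row 1) × (row 2) = [-2, 2, -2], so take v_3 = [-1, 1, -1]^T.
V = [v_1 v_2 v_3] = [[-1, 2, -1], [1, -1, 1], [-2, 2, -1]] has det V = -1, so V^{-1} = adj(V)/det V = [[1, 0, -1], [1, 1, 0], [0, 2, 1]].
Modal coordinates z(0) = V^{-1} x(0): 1·0 + 0·1 + (-1)·0 = 0; 1·0 + 1·1 + 0·0 = 1; 0·0 + 2·1 + 1·0 = 2; so z(0) = [0, 1, 2]^T.
x_3(t) = Σ_i (v_i)_3 · z_i(0) · e^{λ_i t} (row 3 of V times the modal terms).
x_3(0.5) = (-2)·0·e^{-3·0.5} + 2·1·e^{-2·0.5} + (-1)·2·e^{-1·0.5} = 0·0.223130 + 2·0.367879 + (-2)·0.606531 = -0.4773.

-0.4773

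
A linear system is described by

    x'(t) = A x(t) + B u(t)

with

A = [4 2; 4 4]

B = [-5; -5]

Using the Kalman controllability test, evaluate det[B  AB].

AB = [[-30], [-40]]
Controllability matrix C = [B  AB] = [[-5, -30], [-5, -40]]
det(C) = (-5)·(-40) - (-30)·(-5) = 200 - 150 = 50
Since det(C) ≠ 0, rank(C) = 2 and the system is completely controllable.

50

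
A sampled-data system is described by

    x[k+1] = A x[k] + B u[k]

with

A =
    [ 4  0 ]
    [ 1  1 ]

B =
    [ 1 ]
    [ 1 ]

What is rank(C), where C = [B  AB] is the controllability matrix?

2

AB = [[4], [2]]
Controllability matrix C = [B  AB] = [[1, 4], [1, 2]]
det(C) = 1·2 - 4·1 = 2 - 4 = -2 ≠ 0, so rank(C) = 2.
rank(C) = 2 = n, so the pair (A, B) is completely controllable.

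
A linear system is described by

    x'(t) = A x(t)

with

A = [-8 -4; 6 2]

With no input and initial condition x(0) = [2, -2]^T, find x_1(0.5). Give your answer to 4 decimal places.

det(sI - A) = s^2 - (tr A)s + det A, with tr A = (-8) + 2 = -6 and det A = (-8)·2 - (-4)·6 = -16 - (-24) = 8.
So p(s) = det(sI - A) = s^2 + 6s + 8.
Factor s^2 + 6s + 8: two numbers with sum -6 and product 8 are -2 and -4, so s^2 + 6s + 8 = (s + 2)(s + 4).
Hence p(s) = (s + 2) (s + 4), with roots -4, -2.
The eigenvalues -4, -2 are distinct and real, so A is diagonalisable and x(t) = e^{At} x(0) = V diag(e^{λ_i t}) V^{-1} x(0), where the columns of V are the eigenvectors.
λ = -4: A - (-4)I = [[-4, -4], [6, 6]]. Row 1 gives (-4)·v1 + (-4)·v2 = 0, so take v_1 = [1, -1]^T.
λ = -2: A - (-2)I = [[-6, -4], [6, 4]]. Row 1 gives (-6)·v1 + (-4)·v2 = 0, so take v_2 = [-2, 3]^T.
V = [v_1 v_2] = [[1, -2], [-1, 3]] has det V = 1, so V^{-1} = adj(V)/det V = [[3, 2], [1, 1]].
Modal coordinates z(0) = V^{-1} x(0): 3·2 + 2·(-2) = 2; 1·2 + 1·(-2) = 0; so z(0) = [2, 0]^T.
x_1(t) = Σ_i (v_i)_1 · z_i(0) · e^{λ_i t} (row 1 of V times the modal terms).
x_1(0.5) = 1·2·e^{-4·0.5} + (-2)·0·e^{-2·0.5} = 2·0.135335 + 0·0.367879 = 0.2707.

0.2707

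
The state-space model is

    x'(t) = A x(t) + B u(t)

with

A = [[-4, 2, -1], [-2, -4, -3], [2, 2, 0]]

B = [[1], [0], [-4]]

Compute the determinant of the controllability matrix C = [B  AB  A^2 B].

1012

AB = [[0], [10], [2]]
A^2B = [[18], [-46], [20]]
Controllability matrix C = [B  AB  A^2B] = [[1, 0, 18], [0, 10, -46], [-4, 2, 20]]
Expanding along the first row, det(C) = 1·(10·20 - (-46)·2) - 0·(0·20 - (-46)·(-4)) + 18·(0·2 - 10·(-4)) = 1·292 - 0·(-184) + 18·40 = 1012
Since det(C) ≠ 0, rank(C) = 3 and the system is completely controllable.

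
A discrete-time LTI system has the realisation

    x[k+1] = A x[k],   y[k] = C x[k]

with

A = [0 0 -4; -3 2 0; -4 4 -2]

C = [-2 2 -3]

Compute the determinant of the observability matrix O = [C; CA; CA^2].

64

CA = [[6, -8, 14]]
CA^2 = [[-32, 40, -52]]
Observability matrix O = [C; CA; CA^2] = [[-2, 2, -3], [6, -8, 14], [-32, 40, -52]]
Expanding along the first row, det(O) = (-2)·((-8)·(-52) - 14·40) - 2·(6·(-52) - 14·(-32)) + (-3)·(6·40 - (-8)·(-32)) = (-2)·(-144) - 2·136 + (-3)·(-16) = 64
Since det(O) ≠ 0, rank(O) = 3 and the system is completely observable.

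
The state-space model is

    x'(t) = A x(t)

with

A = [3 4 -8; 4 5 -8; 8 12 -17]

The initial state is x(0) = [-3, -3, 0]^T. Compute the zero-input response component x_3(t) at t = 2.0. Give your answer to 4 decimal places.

det(sI - A) = s^3 - (tr A)s^2 + (M11 + M22 + M33)s - det A, where Mii is the 2×2 principal minor of A obtained by deleting row i and column i.
tr A = 3 + 5 + (-17) = -9; M11 = 5·(-17) - (-8)·12 = -85 - (-96) = 11; M22 = 3·(-17) - (-8)·8 = -51 - (-64) = 13; M33 = 3·5 - 4·4 = 15 - 16 = -1; sum of minors = 23.
det A = 3·(5·(-17) - (-8)·12) - 4·(4·(-17) - (-8)·8) + (-8)·(4·12 - 5·8) = 3·11 - 4·(-4) + (-8)·8 = -15.
So p(s) = det(sI - A) = s^3 + 9s^2 + 23s + 15.
Rational-root test: any integer root divides 15. Testing small divisors, s = -1 works: p(-1) = -1 + 9 + (-23) + 15 = 0, so (s + 1) is a factor.
Dividing, p(s) = (s + 1)(s^2 + 8s + 15).
Factor s^2 + 8s + 15: two numbers with sum -8 and product 15 are -3 and -5, so s^2 + 8s + 15 = (s + 3)(s + 5).
Hence p(s) = (s + 1) (s + 3) (s + 5), with roots -5, -3, -1.
The eigenvalues -5, -3, -1 are distinct and real, so A is diagonalisable and x(t) = e^{At} x(0) = V diag(e^{λ_i t}) V^{-1} x(0), where the columns of V are the eigenvectors.
λ = -5: A - (-5)I = [[8, 4, -8], [4, 10, -8], [8, 12, -12]]. v must be orthogonal to every row; (row 1) × (row 2) = [48, 32, 64], so take v_1 = [3, 2, 4]^T.
λ = -3: A - (-3)I = [[6, 4, -8], [4, 8, -8], [8, 12, -14]]. v must be orthogonal to every row; (row 1) × (row 2) = [32, 16, 32], so take v_2 = [2, 1, 2]^T.
λ = -1: A - (-1)I = [[4, 4, -8], [4, 6, -8], [8, 12, -16]]. v must be orthogonal to every row; (row 1) × (row 2) = [16, 0, 8], so take v_3 = [2, 0, 1]^T.
V = [v_1 v_2 v_3] = [[3, 2, 2], [2, 1, 0], [4, 2, 1]] has det V = -1, so V^{-1} = adj(V)/det V = [[-1, -2, 2], [2, 5, -4], [0, -2, 1]].
Modal coordinates z(0) = V^{-1} x(0): (-1)·(-3) + (-2)·(-3) + 2·0 = 9; 2·(-3) + 5·(-3) + (-4)·0 = -21; 0·(-3) + (-2)·(-3) + 1·0 = 6; so z(0) = [9, -21, 6]^T.
x_3(t) = Σ_i (v_i)_3 · z_i(0) · e^{λ_i t} (row 3 of V times the modal terms).
x_3(2.0) = 4·9·e^{-5·2.0} + 2·(-21)·e^{-3·2.0} + 1·6·e^{-1·2.0} = 36·0.000045 + (-42)·0.002479 + 6·0.135335 = 0.7095.

0.7095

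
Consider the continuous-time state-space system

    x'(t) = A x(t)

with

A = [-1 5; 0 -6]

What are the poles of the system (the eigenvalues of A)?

det(sI - A) = s^2 - (tr A)s + det A, with tr A = (-1) + (-6) = -7 and det A = (-1)·(-6) - 5·0 = 6 - 0 = 6.
So p(s) = det(sI - A) = s^2 + 7s + 6.
Factor s^2 + 7s + 6: two numbers with sum -7 and product 6 are -1 and -6, so s^2 + 7s + 6 = (s + 1)(s + 6).
Hence p(s) = (s + 1) (s + 6), with roots -6, -1.
All eigenvalues have negative real part, so the system is asymptotically stable.

-6, -1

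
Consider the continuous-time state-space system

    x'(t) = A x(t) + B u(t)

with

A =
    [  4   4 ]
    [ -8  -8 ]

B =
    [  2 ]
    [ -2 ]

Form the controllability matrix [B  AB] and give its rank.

1

AB = [[0], [0]]
Controllability matrix C = [B  AB] = [[2, 0], [-2, 0]]
Every column of C is a scalar multiple of column 1 = [2, -2] (multipliers 1, 0), so the columns span a one-dimensional space.
C ≠ 0, hence rank(C) = 1.
rank(C) = 1 < n = 2, so the pair (A, B) is not completely controllable.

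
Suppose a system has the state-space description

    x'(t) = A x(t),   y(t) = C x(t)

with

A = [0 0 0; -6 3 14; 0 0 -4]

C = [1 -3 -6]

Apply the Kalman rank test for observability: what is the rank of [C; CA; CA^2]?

2

CA = [[18, -9, -18]]
CA^2 = [[54, -27, -54]]
Observability matrix O = [C; CA; CA^2] = [[1, -3, -6], [18, -9, -18], [54, -27, -54]]
The columns c1, c2, c3 of O are linearly dependent: -2·c2 + c3 = 0 (check each entry), so rank(O) ≤ 2.
The 2×2 minor from rows 1, 2, columns 1, 2 is 1·(-9) - (-3)·18 = -9 - (-54) = 45 ≠ 0, so rank(O) = 2.
rank(O) = 2 < n = 3, so the pair (A, C) is not completely observable.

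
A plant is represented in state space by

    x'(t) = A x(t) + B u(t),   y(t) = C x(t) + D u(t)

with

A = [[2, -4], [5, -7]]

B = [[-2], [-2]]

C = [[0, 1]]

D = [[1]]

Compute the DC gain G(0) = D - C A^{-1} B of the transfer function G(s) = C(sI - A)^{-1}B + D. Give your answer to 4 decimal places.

G(0) = C(-A)^{-1}B + D = -C A^{-1} B + D.
det A = 6, so A^{-1} = (1/6)·adj(A) = [[-7/6, 2/3], [-5/6, 1/3]]
A^{-1} B = [1, 1]^T
C A^{-1} B = 1
G(0) = D - C A^{-1} B = 1 - (1) = 0

0.0000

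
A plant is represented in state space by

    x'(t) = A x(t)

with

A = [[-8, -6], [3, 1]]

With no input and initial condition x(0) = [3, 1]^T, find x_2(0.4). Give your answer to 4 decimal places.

1.7053

det(sI - A) = s^2 - (tr A)s + det A, with tr A = (-8) + 1 = -7 and det A = (-8)·1 - (-6)·3 = -8 - (-18) = 10.
So p(s) = det(sI - A) = s^2 + 7s + 10.
Factor s^2 + 7s + 10: two numbers with sum -7 and product 10 are -2 and -5, so s^2 + 7s + 10 = (s + 2)(s + 5).
Hence p(s) = (s + 2) (s + 5), with roots -5, -2.
The eigenvalues -5, -2 are distinct and real, so A is diagonalisable and x(t) = e^{At} x(0) = V diag(e^{λ_i t}) V^{-1} x(0), where the columns of V are the eigenvectors.
λ = -5: A - (-5)I = [[-3, -6], [3, 6]]. Row 1 gives (-3)·v1 + (-6)·v2 = 0, so take v_1 = [-2, 1]^T.
λ = -2: A - (-2)I = [[-6, -6], [3, 3]]. Row 1 gives (-6)·v1 + (-6)·v2 = 0, so take v_2 = [1, -1]^T.
V = [v_1 v_2] = [[-2, 1], [1, -1]] has det V = 1, so V^{-1} = adj(V)/det V = [[-1, -1], [-1, -2]].
Modal coordinates z(0) = V^{-1} x(0): (-1)·3 + (-1)·1 = -4; (-1)·3 + (-2)·1 = -5; so z(0) = [-4, -5]^T.
x_2(t) = Σ_i (v_i)_2 · z_i(0) · e^{λ_i t} (row 2 of V times the modal terms).
x_2(0.4) = 1·(-4)·e^{-5·0.4} + (-1)·(-5)·e^{-2·0.4} = (-4)·0.135335 + 5·0.449329 = 1.7053.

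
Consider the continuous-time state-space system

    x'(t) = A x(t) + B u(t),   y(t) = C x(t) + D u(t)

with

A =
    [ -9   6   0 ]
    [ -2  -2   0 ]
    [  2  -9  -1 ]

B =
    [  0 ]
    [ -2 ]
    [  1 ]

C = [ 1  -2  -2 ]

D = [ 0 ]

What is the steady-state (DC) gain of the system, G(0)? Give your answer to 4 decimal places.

-10.4000

G(0) = C(-A)^{-1}B + D = -C A^{-1} B + D.
det A = -30, so A^{-1} = (1/-30)·adj(A) = [[-1/15, -1/5, 0], [1/15, -3/10, 0], [-11/15, 23/10, -1]]
A^{-1} B = [2/5, 3/5, -28/5]^T
C A^{-1} B = 52/5
G(0) = D - C A^{-1} B = 0 - (52/5) = -52/5 ≈ -10.4000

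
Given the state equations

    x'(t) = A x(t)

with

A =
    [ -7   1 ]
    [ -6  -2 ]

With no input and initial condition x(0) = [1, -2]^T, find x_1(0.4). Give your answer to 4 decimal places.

det(sI - A) = s^2 - (tr A)s + det A, with tr A = (-7) + (-2) = -9 and det A = (-7)·(-2) - 1·(-6) = 14 - (-6) = 20.
So p(s) = det(sI - A) = s^2 + 9s + 20.
Factor s^2 + 9s + 20: two numbers with sum -9 and product 20 are -4 and -5, so s^2 + 9s + 20 = (s + 4)(s + 5).
Hence p(s) = (s + 4) (s + 5), with roots -5, -4.
The eigenvalues -5, -4 are distinct and real, so A is diagonalisable and x(t) = e^{At} x(0) = V diag(e^{λ_i t}) V^{-1} x(0), where the columns of V are the eigenvectors.
λ = -5: A - (-5)I = [[-2, 1], [-6, 3]]. Row 1 gives (-2)·v1 + 1·v2 = 0, so take v_1 = [1, 2]^T.
λ = -4: A - (-4)I = [[-3, 1], [-6, 2]]. Row 1 gives (-3)·v1 + 1·v2 = 0, so take v_2 = [-1, -3]^T.
V = [v_1 v_2] = [[1, -1], [2, -3]] has det V = -1, so V^{-1} = adj(V)/det V = [[3, -1], [2, -1]].
Modal coordinates z(0) = V^{-1} x(0): 3·1 + (-1)·(-2) = 5; 2·1 + (-1)·(-2) = 4; so z(0) = [5, 4]^T.
x_1(t) = Σ_i (v_i)_1 · z_i(0) · e^{λ_i t} (row 1 of V times the modal terms).
x_1(0.4) = 1·5·e^{-5·0.4} + (-1)·4·e^{-4·0.4} = 5·0.135335 + (-4)·0.201897 = -0.1309.

-0.1309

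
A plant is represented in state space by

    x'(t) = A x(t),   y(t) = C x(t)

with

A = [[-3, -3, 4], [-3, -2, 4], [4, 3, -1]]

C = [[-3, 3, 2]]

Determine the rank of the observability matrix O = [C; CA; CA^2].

CA = [[8, 9, -2]]
CA^2 = [[-59, -48, 70]]
Observability matrix O = [C; CA; CA^2] = [[-3, 3, 2], [8, 9, -2], [-59, -48, 70]]
det(O) = (-3)·(9·70 - (-2)·(-48)) - 3·(8·70 - (-2)·(-59)) + 2·(8·(-48) - 9·(-59)) = (-3)·534 - 3·442 + 2·147 = -2634 ≠ 0, so rank(O) = 3.
rank(O) = 3 = n, so the pair (A, C) is completely observable.

3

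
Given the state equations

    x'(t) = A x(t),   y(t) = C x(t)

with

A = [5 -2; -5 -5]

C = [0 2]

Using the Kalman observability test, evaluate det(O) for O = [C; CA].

20

CA = [[-10, -10]]
Observability matrix O = [C; CA] = [[0, 2], [-10, -10]]
det(O) = 0·(-10) - 2·(-10) = 0 - (-20) = 20
Since det(O) ≠ 0, rank(O) = 2 and the system is completely observable.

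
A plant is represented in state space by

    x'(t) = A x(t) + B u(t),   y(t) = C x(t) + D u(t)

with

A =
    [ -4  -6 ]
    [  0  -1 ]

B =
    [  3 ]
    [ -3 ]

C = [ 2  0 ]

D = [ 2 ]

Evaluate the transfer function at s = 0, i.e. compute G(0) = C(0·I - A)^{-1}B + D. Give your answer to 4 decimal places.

G(0) = C(-A)^{-1}B + D = -C A^{-1} B + D.
det A = 4, so A^{-1} = (1/4)·adj(A) = [[-1/4, 3/2], [0, -1]]
A^{-1} B = [-21/4, 3]^T
C A^{-1} B = -21/2
G(0) = D - C A^{-1} B = 2 - (-21/2) = 25/2 ≈ 12.5000

12.5000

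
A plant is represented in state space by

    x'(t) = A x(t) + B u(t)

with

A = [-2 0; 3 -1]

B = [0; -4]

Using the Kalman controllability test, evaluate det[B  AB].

0

AB = [[0], [4]]
Controllability matrix C = [B  AB] = [[0, 0], [-4, 4]]
det(C) = 0·4 - 0·(-4) = 0 - 0 = 0
Since det(C) = 0, rank(C) < 2 and the system is not completely controllable.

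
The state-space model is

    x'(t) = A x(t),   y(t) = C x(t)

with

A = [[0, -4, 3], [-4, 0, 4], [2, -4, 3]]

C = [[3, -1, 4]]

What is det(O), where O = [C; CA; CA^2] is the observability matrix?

CA = [[12, -28, 17]]
CA^2 = [[146, -116, -25]]
Observability matrix O = [C; CA; CA^2] = [[3, -1, 4], [12, -28, 17], [146, -116, -25]]
Expanding along the first row, det(O) = 3·((-28)·(-25) - 17·(-116)) - (-1)·(12·(-25) - 17·146) + 4·(12·(-116) - (-28)·146) = 3·2672 - (-1)·(-2782) + 4·2696 = 16018
Since det(O) ≠ 0, rank(O) = 3 and the system is completely observable.

16018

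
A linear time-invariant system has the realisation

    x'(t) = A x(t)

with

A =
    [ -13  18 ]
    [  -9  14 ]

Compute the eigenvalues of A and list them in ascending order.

det(sI - A) = s^2 - (tr A)s + det A, with tr A = (-13) + 14 = 1 and det A = (-13)·14 - 18·(-9) = -182 - (-162) = -20.
So p(s) = det(sI - A) = s^2 - s - 20.
Factor s^2 - s - 20: two numbers with sum 1 and product -20 are 5 and -4, so s^2 - s - 20 = (s - 5)(s + 4).
Hence p(s) = (s - 5) (s + 4), with roots -4, 5.
At least one eigenvalue has non-negative real part, so the system is not asymptotically stable.

-4, 5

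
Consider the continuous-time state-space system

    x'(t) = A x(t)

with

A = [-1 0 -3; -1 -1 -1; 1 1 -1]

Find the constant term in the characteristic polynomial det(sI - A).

Expand det(sI - A) for the 3×3 matrix.
p(s) = s^3 + 3s^2 + 7s + 2.
(Check: constant term = det(-A) = (-1)^3 det A = 2; coefficient of s^2 = -tr A = 3.)
The constant term is 2.

2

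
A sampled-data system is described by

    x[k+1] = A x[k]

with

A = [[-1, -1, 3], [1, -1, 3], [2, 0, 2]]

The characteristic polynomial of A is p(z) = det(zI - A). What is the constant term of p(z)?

Expand det(zI - A) for the 3×3 matrix.
p(z) = z^3 - 8z - 4.
(Check: constant term = det(-A) = (-1)^3 det A = -4; coefficient of z^2 = -tr A = 0.)
The constant term is -4.

-4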